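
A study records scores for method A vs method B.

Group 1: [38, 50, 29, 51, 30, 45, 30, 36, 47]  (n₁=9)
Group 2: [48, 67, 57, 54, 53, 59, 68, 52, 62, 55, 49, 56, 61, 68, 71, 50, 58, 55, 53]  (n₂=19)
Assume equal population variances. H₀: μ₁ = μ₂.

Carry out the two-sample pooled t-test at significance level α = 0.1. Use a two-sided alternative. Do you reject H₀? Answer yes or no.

x̄₁=39.556, s₁=8.904, n₁=9
x̄₂=57.684, s₂=6.848, n₂=19
s_p² = [8·8.904² + 18·6.848²]/26 = 56.8587
SE = √(s_p²·(1/9+1/19)) = 3.0513
t = (39.556−57.684)/3.0513 = -5.9414
df = 26
p-value (two-sided) = 0.00000
At α=0.1: p < α → reject H₀

reject H₀: yes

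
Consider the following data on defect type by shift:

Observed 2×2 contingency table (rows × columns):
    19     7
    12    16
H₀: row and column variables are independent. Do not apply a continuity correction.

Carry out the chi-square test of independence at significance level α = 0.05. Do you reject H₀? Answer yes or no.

reject H₀: yes

Row totals [26, 28], col totals [31, 23], n=54
χ² = (19−14.93)²/14.93 + (7−11.07)²/11.07 + (12−16.07)²/16.07 + (16−11.93)²/11.93 = 5.0352
df = 1
p-value (upper-tail) = 0.02484
At α=0.05: p < α → reject H₀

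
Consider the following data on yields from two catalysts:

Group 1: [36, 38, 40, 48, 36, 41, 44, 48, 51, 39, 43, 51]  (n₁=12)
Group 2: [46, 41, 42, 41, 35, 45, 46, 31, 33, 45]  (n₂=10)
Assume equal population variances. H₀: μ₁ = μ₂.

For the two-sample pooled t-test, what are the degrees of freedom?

degrees of freedom = 20

df = n₁ + n₂ − 2 = 12 + 10 − 2 = 20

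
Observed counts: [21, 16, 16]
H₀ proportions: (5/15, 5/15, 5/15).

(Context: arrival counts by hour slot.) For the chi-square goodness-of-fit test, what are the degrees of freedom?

degrees of freedom = 2

df = k − 1 = 3 − 1 = 2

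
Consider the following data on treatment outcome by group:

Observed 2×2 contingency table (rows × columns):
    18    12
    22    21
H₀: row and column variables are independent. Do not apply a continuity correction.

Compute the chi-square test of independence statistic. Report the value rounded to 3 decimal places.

Row totals [30, 43], col totals [40, 33], n=73
χ² = (18−16.44)²/16.44 + (12−13.56)²/13.56 + (22−23.56)²/23.56 + (21−19.44)²/19.44 = 0.5571
df = 1

test statistic = 0.557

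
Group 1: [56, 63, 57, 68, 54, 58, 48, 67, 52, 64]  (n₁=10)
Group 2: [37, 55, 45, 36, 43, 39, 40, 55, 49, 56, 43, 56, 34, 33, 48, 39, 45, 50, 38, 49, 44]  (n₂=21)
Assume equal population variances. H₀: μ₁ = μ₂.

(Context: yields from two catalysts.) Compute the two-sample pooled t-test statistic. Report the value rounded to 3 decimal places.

x̄₁=58.700, s₁=6.617, n₁=10
x̄₂=44.476, s₂=7.305, n₂=21
s_p² = [9·6.617² + 20·7.305²]/29 = 50.3910
SE = √(s_p²·(1/10+1/21)) = 2.7274
t = (58.700−44.476)/2.7274 = 5.2152
df = 29

test statistic = 5.215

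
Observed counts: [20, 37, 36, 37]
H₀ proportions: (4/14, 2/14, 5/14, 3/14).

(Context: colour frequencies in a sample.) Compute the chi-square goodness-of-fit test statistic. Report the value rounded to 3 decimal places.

n = 130; E_i = n·p_i = [37.14, 18.57, 46.43, 27.86]
χ² = (20−37.14)²/37.14 + (37−18.57)²/18.57 + (36−46.43)²/46.43 + (37−27.86)²/27.86 = 31.5421
df = 3

test statistic = 31.542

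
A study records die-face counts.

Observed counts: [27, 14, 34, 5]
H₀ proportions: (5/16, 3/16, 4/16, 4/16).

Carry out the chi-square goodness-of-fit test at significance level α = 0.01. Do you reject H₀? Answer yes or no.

n = 80; E_i = n·p_i = [25.00, 15.00, 20.00, 20.00]
χ² = (27−25.00)²/25.00 + (14−15.00)²/15.00 + (34−20.00)²/20.00 + (5−20.00)²/20.00 = 21.2767
df = 3
p-value (upper-tail) = 0.00009
At α=0.01: p < α → reject H₀

reject H₀: yes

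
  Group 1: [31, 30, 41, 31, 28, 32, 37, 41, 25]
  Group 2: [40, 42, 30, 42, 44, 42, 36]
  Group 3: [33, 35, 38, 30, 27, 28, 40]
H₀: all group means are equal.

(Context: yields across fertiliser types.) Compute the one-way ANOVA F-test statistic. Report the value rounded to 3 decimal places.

Group means [32.89, 39.43, 33.00], grand mean 34.913
SSB = Σnᵢ(x̄ᵢ−x̄)² = 205.223; SSW = ΣΣ(x−x̄ᵢ)² = 540.603
MSB = 205.223/2 = 102.6115; MSW = 540.603/20 = 27.0302
F = MSB/MSW = 3.7962
df = (2, 20)

test statistic = 3.796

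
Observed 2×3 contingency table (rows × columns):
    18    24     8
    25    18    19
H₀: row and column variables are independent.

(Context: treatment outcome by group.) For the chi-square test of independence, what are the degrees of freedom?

degrees of freedom = 2

df = (r−1)(c−1) = (2−1)·(3−1) = 2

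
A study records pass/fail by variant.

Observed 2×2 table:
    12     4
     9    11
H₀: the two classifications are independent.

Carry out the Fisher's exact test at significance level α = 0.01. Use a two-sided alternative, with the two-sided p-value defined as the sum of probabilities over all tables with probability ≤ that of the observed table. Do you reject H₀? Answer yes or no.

reject H₀: no

Margins: r₁=16, r₂=20, c₁=21, c₂=15, n=36
p_obs = C(16,12)·C(20,9)/C(36,21); sum pmf over tables with pmf ≤ p_obs
p-value (two-sided) = 0.09585
At α=0.01: p ≥ α → fail to reject H₀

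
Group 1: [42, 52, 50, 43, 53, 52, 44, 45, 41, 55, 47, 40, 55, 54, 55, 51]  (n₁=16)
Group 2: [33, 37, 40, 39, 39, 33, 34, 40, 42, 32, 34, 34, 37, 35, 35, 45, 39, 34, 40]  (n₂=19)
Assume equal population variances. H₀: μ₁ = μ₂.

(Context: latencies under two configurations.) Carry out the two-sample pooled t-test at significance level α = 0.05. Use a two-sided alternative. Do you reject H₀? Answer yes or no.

reject H₀: yes

x̄₁=48.688, s₁=5.449, n₁=16
x̄₂=36.947, s₂=3.566, n₂=19
s_p² = [15·5.449² + 18·3.566²]/33 = 20.4359
SE = √(s_p²·(1/16+1/19)) = 1.5339
t = (48.688−36.947)/1.5339 = 7.6538
df = 33
p-value (two-sided) = 0.00000
At α=0.05: p < α → reject H₀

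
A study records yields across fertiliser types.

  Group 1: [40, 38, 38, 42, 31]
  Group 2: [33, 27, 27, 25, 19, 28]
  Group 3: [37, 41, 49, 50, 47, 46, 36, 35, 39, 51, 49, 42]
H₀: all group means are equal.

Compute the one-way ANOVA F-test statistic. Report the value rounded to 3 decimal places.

test statistic = 21.045

Group means [37.80, 26.50, 43.50], grand mean 37.826
SSB = Σnᵢ(x̄ᵢ−x̄)² = 1156.004; SSW = ΣΣ(x−x̄ᵢ)² = 549.300
MSB = 1156.004/2 = 578.0022; MSW = 549.300/20 = 27.4650
F = MSB/MSW = 21.0450
df = (2, 20)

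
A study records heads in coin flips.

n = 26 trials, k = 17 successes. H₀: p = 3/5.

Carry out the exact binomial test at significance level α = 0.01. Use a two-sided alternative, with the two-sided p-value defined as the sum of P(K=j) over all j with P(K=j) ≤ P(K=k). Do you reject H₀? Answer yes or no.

reject H₀: no

Exact binomial: n=26, k=17, p₀=3/5=0.6000
P(X=j) = C(n,j)·p₀^j·(1−p₀)^(n−j); p = Σ P(X=j) over j with P(X=j) ≤ P(X=17)
p-value (two-sided) = 0.69050
At α=0.01: p ≥ α → fail to reject H₀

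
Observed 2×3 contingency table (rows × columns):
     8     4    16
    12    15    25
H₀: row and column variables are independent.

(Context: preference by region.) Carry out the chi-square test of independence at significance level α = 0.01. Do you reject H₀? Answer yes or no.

reject H₀: no

Row totals [28, 52], col totals [20, 19, 41], n=80
χ² = (8−7.00)²/7.00 + (4−6.65)²/6.65 + (16−14.35)²/14.35 + (12−13.00)²/13.00 + (15−12.35)²/12.35 + (25−26.65)²/26.65 = 2.1363
df = 2
p-value (upper-tail) = 0.34364
At α=0.01: p ≥ α → fail to reject H₀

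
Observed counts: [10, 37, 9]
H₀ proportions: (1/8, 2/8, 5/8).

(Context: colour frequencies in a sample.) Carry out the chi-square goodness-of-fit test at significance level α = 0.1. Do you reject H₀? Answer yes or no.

n = 56; E_i = n·p_i = [7.00, 14.00, 35.00]
χ² = (10−7.00)²/7.00 + (37−14.00)²/14.00 + (9−35.00)²/35.00 = 58.3857
df = 2
p-value (upper-tail) = 0.00000
At α=0.1: p < α → reject H₀

reject H₀: yes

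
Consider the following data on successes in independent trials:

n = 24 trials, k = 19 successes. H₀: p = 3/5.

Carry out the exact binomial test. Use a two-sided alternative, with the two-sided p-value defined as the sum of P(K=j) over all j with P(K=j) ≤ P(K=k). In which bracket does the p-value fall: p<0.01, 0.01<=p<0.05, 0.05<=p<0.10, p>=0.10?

p-value bracket: 0.05<=p<0.10

Exact binomial: n=24, k=19, p₀=3/5=0.6000
P(X=j) = C(n,j)·p₀^j·(1−p₀)^(n−j); p = Σ P(X=j) over j with P(X=j) ≤ P(X=19)
p-value (two-sided) = 0.06163
→ bracket: 0.05<=p<0.10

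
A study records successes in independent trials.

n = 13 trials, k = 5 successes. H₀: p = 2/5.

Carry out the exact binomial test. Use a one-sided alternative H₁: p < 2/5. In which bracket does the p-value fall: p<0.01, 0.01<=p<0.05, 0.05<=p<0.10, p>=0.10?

p-value bracket: p>=0.10

Exact binomial: n=13, k=5, p₀=2/5=0.4000
P(X≤5) from Σ C(n,i)·p₀^i·(1−p₀)^(n−i)
p-value (one-sided, H₁ less) = 0.57440
→ bracket: p>=0.10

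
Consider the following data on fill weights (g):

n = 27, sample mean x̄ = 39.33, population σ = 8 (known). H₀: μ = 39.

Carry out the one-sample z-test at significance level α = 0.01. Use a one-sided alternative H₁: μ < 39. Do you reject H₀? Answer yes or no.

SE = σ/√n = 8/√27 = 1.5396
z = (x̄−μ₀)/SE = (39.33−39)/1.5396 = 0.2143
p-value (one-sided, H₁ less) = 0.58486
At α=0.01: p ≥ α → fail to reject H₀

reject H₀: no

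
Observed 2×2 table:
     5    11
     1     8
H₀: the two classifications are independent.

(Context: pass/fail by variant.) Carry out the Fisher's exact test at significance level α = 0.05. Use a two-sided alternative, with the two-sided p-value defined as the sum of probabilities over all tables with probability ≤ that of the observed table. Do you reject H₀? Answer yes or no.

reject H₀: no

Margins: r₁=16, r₂=9, c₁=6, c₂=19, n=25
p_obs = C(16,5)·C(9,1)/C(25,6); sum pmf over tables with pmf ≤ p_obs
p-value (two-sided) = 0.36443
At α=0.05: p ≥ α → fail to reject H₀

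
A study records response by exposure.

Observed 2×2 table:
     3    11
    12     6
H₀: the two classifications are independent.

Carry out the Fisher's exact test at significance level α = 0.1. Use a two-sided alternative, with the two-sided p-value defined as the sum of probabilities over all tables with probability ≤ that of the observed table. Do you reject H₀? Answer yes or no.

Margins: r₁=14, r₂=18, c₁=15, c₂=17, n=32
p_obs = C(14,3)·C(18,12)/C(32,15); sum pmf over tables with pmf ≤ p_obs
p-value (two-sided) = 0.01550
At α=0.1: p < α → reject H₀

reject H₀: yes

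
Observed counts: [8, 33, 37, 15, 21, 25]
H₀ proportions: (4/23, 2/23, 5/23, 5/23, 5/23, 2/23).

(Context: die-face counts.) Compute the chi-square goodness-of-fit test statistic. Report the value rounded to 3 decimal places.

test statistic = 72.799

n = 139; E_i = n·p_i = [24.17, 12.09, 30.22, 30.22, 30.22, 12.09]
χ² = (8−24.17)²/24.17 + (33−12.09)²/12.09 + (37−30.22)²/30.22 + (15−30.22)²/30.22 + (21−30.22)²/30.22 + (25−12.09)²/12.09 = 72.7986
df = 5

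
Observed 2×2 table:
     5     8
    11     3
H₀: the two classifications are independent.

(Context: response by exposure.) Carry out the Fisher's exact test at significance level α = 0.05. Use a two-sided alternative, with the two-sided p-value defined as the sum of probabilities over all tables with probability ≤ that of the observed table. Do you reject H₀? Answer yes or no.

Margins: r₁=13, r₂=14, c₁=16, c₂=11, n=27
p_obs = C(13,5)·C(14,11)/C(27,16); sum pmf over tables with pmf ≤ p_obs
p-value (two-sided) = 0.05424
At α=0.05: p ≥ α → fail to reject H₀

reject H₀: no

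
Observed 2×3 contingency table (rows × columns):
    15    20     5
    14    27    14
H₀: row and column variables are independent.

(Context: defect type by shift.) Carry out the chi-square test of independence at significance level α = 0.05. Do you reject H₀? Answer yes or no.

reject H₀: no

Row totals [40, 55], col totals [29, 47, 19], n=95
χ² = (15−12.21)²/12.21 + (20−19.79)²/19.79 + (5−8.00)²/8.00 + (14−16.79)²/16.79 + (27−27.21)²/27.21 + (14−11.00)²/11.00 = 3.0478
df = 2
p-value (upper-tail) = 0.21787
At α=0.05: p ≥ α → fail to reject H₀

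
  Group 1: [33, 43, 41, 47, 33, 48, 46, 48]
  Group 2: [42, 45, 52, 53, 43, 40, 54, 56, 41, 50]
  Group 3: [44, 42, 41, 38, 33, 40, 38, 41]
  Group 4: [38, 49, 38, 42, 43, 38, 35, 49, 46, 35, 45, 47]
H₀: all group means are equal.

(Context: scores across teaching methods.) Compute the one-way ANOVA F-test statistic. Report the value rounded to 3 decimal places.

test statistic = 3.669

Group means [42.38, 47.60, 39.62, 42.08], grand mean 43.079
SSB = Σnᵢ(x̄ᵢ−x̄)² = 315.696; SSW = ΣΣ(x−x̄ᵢ)² = 975.067
MSB = 315.696/3 = 105.2322; MSW = 975.067/34 = 28.6784
F = MSB/MSW = 3.6694
df = (3, 34)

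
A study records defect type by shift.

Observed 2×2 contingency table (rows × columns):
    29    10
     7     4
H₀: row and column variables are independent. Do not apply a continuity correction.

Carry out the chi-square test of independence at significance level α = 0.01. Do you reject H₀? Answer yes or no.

Row totals [39, 11], col totals [36, 14], n=50
χ² = (29−28.08)²/28.08 + (10−10.92)²/10.92 + (7−7.92)²/7.92 + (4−3.08)²/3.08 = 0.4893
df = 1
p-value (upper-tail) = 0.48423
At α=0.01: p ≥ α → fail to reject H₀

reject H₀: no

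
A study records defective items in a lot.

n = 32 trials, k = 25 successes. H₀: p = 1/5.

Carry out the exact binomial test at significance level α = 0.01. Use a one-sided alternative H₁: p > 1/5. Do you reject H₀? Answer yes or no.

Exact binomial: n=32, k=25, p₀=1/5=0.2000
P(X≥25) from Σ C(n,i)·p₀^i·(1−p₀)^(n−i)
p-value (one-sided, H₁ greater) = 0.00000
At α=0.01: p < α → reject H₀

reject H₀: yes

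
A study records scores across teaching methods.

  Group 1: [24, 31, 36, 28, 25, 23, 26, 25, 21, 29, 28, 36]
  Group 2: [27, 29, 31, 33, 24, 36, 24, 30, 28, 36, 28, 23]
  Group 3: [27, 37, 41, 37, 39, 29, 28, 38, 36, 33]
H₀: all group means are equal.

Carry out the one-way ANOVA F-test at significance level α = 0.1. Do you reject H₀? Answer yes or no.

reject H₀: yes

Group means [27.67, 29.08, 34.50], grand mean 30.176
SSB = Σnᵢ(x̄ᵢ−x̄)² = 276.858; SSW = ΣΣ(x−x̄ᵢ)² = 680.083
MSB = 276.858/2 = 138.4289; MSW = 680.083/31 = 21.9382
F = MSB/MSW = 6.3100
df = (2, 31)
p-value (upper-tail) = 0.00502
At α=0.1: p < α → reject H₀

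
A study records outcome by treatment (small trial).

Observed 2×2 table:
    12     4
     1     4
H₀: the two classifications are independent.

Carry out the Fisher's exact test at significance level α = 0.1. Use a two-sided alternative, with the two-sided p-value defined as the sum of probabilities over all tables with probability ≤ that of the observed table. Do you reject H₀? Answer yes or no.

Margins: r₁=16, r₂=5, c₁=13, c₂=8, n=21
p_obs = C(16,12)·C(5,1)/C(21,13); sum pmf over tables with pmf ≤ p_obs
p-value (two-sided) = 0.04747
At α=0.1: p < α → reject H₀

reject H₀: yes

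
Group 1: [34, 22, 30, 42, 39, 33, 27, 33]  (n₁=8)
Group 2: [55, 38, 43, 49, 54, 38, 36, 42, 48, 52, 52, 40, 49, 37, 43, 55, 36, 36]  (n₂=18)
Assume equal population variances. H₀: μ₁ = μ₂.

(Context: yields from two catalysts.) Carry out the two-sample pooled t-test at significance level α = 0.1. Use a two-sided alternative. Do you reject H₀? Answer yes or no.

x̄₁=32.500, s₁=6.347, n₁=8
x̄₂=44.611, s₂=7.130, n₂=18
s_p² = [7·6.347² + 17·7.130²]/24 = 47.7616
SE = √(s_p²·(1/8+1/18)) = 2.9366
t = (32.500−44.611)/2.9366 = -4.1242
df = 24
p-value (two-sided) = 0.00038
At α=0.1: p < α → reject H₀

reject H₀: yes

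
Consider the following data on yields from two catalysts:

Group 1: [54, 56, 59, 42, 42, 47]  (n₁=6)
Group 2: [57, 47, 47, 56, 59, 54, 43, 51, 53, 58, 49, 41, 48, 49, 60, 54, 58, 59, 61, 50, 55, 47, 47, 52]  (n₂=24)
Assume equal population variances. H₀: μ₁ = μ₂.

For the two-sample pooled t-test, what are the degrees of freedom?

df = n₁ + n₂ − 2 = 6 + 24 − 2 = 28

degrees of freedom = 28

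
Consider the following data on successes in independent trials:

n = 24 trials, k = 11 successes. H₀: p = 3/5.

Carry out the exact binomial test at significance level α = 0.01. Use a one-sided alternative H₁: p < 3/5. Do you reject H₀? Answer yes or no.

reject H₀: no

Exact binomial: n=24, k=11, p₀=3/5=0.6000
P(X≤11) from Σ C(n,i)·p₀^i·(1−p₀)^(n−i)
p-value (one-sided, H₁ less) = 0.11427
At α=0.01: p ≥ α → fail to reject H₀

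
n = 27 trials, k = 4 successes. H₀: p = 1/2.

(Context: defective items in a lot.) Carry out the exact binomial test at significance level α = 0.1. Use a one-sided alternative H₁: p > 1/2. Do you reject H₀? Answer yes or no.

Exact binomial: n=27, k=4, p₀=1/2=0.5000
P(X≥4) from Σ C(n,i)·p₀^i·(1−p₀)^(n−i)
p-value (one-sided, H₁ greater) = 0.99998
At α=0.1: p ≥ α → fail to reject H₀

reject H₀: no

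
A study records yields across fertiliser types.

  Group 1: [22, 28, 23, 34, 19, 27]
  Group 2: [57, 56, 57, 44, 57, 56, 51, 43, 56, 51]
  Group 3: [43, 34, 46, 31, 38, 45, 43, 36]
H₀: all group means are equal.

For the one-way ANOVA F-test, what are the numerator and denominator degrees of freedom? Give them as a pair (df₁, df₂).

k = 3 groups, N = 24 total
df = (k−1, N−k) = (3−1, 24−3) = (2, 21)

degrees of freedom = [2, 21]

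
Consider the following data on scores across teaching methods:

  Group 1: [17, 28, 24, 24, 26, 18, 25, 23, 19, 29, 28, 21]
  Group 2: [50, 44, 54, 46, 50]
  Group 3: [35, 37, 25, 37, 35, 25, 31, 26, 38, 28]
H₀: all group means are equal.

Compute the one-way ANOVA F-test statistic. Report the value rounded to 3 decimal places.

Group means [23.50, 48.80, 31.70], grand mean 31.222
SSB = Σnᵢ(x̄ᵢ−x̄)² = 2262.767; SSW = ΣΣ(x−x̄ᵢ)² = 493.900
MSB = 2262.767/2 = 1131.3833; MSW = 493.900/24 = 20.5792
F = MSB/MSW = 54.9771
df = (2, 24)

test statistic = 54.977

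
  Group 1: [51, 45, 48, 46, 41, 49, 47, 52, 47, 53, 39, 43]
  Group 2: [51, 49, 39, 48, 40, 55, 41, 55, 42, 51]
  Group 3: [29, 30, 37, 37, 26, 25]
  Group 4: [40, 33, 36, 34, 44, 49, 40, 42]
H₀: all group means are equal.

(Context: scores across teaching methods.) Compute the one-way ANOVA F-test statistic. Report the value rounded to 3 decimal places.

test statistic = 16.104

Group means [46.75, 47.10, 30.67, 39.75], grand mean 42.611
SSB = Σnᵢ(x̄ᵢ−x̄)² = 1328.572; SSW = ΣΣ(x−x̄ᵢ)² = 879.983
MSB = 1328.572/3 = 442.8574; MSW = 879.983/32 = 27.4995
F = MSB/MSW = 16.1042
df = (3, 32)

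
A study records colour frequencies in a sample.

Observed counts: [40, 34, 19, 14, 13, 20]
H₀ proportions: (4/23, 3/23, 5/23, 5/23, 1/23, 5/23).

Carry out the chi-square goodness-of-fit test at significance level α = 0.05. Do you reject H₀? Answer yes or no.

n = 140; E_i = n·p_i = [24.35, 18.26, 30.43, 30.43, 6.09, 30.43]
χ² = (40−24.35)²/24.35 + (34−18.26)²/18.26 + (19−30.43)²/30.43 + (14−30.43)²/30.43 + (13−6.09)²/6.09 + (20−30.43)²/30.43 = 48.2276
df = 5
p-value (upper-tail) = 0.00000
At α=0.05: p < α → reject H₀

reject H₀: yes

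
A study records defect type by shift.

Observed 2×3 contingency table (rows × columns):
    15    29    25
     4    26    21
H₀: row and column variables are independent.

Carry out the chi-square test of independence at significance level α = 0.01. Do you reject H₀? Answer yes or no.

reject H₀: no

Row totals [69, 51], col totals [19, 55, 46], n=120
χ² = (15−10.93)²/10.93 + (29−31.62)²/31.62 + (25−26.45)²/26.45 + (4−8.07)²/8.07 + (26−23.38)²/23.38 + (21−19.55)²/19.55 = 4.2761
df = 2
p-value (upper-tail) = 0.11788
At α=0.01: p ≥ α → fail to reject H₀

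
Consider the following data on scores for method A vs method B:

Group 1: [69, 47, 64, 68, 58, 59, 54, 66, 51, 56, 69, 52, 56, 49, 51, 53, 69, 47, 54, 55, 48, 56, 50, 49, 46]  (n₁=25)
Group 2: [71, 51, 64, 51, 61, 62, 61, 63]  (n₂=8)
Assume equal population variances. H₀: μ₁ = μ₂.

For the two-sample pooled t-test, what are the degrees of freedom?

df = n₁ + n₂ − 2 = 25 + 8 − 2 = 31

degrees of freedom = 31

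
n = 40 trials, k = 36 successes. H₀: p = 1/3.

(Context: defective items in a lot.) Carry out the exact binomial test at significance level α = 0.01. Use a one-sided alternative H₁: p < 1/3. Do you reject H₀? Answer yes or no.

reject H₀: no

Exact binomial: n=40, k=36, p₀=1/3=0.3333
P(X≤36) from Σ C(n,i)·p₀^i·(1−p₀)^(n−i)
p-value (one-sided, H₁ less) = 1.00000
At α=0.01: p ≥ α → fail to reject H₀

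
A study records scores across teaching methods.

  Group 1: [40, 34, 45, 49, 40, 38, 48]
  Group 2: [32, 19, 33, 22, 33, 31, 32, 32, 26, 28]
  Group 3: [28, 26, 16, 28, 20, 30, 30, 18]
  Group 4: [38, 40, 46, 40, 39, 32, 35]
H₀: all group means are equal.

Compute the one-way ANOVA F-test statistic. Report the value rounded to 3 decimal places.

test statistic = 19.347

Group means [42.00, 28.80, 24.50, 38.57], grand mean 32.750
SSB = Σnᵢ(x̄ᵢ−x̄)² = 1536.686; SSW = ΣΣ(x−x̄ᵢ)² = 741.314
MSB = 1536.686/3 = 512.2286; MSW = 741.314/28 = 26.4755
F = MSB/MSW = 19.3473
df = (3, 28)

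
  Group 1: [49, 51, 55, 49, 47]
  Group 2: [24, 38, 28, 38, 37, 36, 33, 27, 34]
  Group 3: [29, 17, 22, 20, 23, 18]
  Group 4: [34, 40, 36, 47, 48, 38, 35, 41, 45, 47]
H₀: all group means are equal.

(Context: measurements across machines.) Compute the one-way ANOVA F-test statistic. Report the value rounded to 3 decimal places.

Group means [50.20, 32.78, 21.50, 41.10], grand mean 36.200
SSB = Σnᵢ(x̄ᵢ−x̄)² = 2622.044; SSW = ΣΣ(x−x̄ᵢ)² = 604.756
MSB = 2622.044/3 = 874.0148; MSW = 604.756/26 = 23.2598
F = MSB/MSW = 37.5761
df = (3, 26)

test statistic = 37.576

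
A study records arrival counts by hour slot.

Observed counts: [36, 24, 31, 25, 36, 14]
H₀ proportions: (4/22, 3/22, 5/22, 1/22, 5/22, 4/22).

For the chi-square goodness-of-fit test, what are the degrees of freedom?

degrees of freedom = 5

df = k − 1 = 6 − 1 = 5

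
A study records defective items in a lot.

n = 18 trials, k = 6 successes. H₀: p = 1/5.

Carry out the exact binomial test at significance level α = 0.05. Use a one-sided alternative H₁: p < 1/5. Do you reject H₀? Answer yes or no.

reject H₀: no

Exact binomial: n=18, k=6, p₀=1/5=0.2000
P(X≤6) from Σ C(n,i)·p₀^i·(1−p₀)^(n−i)
p-value (one-sided, H₁ less) = 0.94873
At α=0.05: p ≥ α → fail to reject H₀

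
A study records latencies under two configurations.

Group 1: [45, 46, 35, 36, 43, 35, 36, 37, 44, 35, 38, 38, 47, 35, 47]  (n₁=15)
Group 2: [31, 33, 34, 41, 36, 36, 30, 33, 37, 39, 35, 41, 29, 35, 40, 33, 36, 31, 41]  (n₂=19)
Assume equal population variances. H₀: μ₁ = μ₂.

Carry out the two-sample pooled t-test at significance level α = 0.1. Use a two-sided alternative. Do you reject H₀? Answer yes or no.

x̄₁=39.800, s₁=4.873, n₁=15
x̄₂=35.316, s₂=3.801, n₂=19
s_p² = [14·4.873² + 18·3.801²]/32 = 18.5158
SE = √(s_p²·(1/15+1/19)) = 1.4862
t = (39.800−35.316)/1.4862 = 3.0172
df = 32
p-value (two-sided) = 0.00497
At α=0.1: p < α → reject H₀

reject H₀: yes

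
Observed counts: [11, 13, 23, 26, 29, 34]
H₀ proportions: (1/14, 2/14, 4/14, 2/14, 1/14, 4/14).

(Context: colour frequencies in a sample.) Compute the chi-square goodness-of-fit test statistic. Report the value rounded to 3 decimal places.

n = 136; E_i = n·p_i = [9.71, 19.43, 38.86, 19.43, 9.71, 38.86]
χ² = (11−9.71)²/9.71 + (13−19.43)²/19.43 + (23−38.86)²/38.86 + (26−19.43)²/19.43 + (29−9.71)²/9.71 + (34−38.86)²/38.86 = 49.8860
df = 5

test statistic = 49.886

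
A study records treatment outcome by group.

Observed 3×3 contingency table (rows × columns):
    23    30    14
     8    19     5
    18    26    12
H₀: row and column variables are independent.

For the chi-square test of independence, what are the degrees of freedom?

degrees of freedom = 4

df = (r−1)(c−1) = (3−1)·(3−1) = 4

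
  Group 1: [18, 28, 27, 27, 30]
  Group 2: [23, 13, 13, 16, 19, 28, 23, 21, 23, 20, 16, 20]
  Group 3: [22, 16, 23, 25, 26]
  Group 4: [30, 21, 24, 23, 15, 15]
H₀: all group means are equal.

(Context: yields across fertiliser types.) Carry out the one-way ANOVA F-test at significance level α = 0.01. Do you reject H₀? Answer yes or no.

Group means [26.00, 19.58, 22.40, 21.33], grand mean 21.607
SSB = Σnᵢ(x̄ᵢ−x̄)² = 149.229; SSW = ΣΣ(x−x̄ᵢ)² = 533.450
MSB = 149.229/3 = 49.7429; MSW = 533.450/24 = 22.2271
F = MSB/MSW = 2.2379
df = (3, 24)
p-value (upper-tail) = 0.10975
At α=0.01: p ≥ α → fail to reject H₀

reject H₀: no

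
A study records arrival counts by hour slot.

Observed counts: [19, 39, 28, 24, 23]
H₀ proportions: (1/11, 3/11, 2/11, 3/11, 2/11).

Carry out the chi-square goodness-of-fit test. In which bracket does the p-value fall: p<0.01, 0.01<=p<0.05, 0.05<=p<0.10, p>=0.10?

p-value bracket: 0.05<=p<0.10

n = 133; E_i = n·p_i = [12.09, 36.27, 24.18, 36.27, 24.18]
χ² = (19−12.09)²/12.09 + (39−36.27)²/36.27 + (28−24.18)²/24.18 + (24−36.27)²/36.27 + (23−24.18)²/24.18 = 8.9662
df = 4
p-value (upper-tail) = 0.06195
→ bracket: 0.05<=p<0.10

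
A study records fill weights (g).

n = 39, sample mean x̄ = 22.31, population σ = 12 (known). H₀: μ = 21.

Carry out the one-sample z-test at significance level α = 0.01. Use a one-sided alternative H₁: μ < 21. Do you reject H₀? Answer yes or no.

reject H₀: no

SE = σ/√n = 12/√39 = 1.9215
z = (x̄−μ₀)/SE = (22.31−21)/1.9215 = 0.6817
p-value (one-sided, H₁ less) = 0.75230
At α=0.01: p ≥ α → fail to reject H₀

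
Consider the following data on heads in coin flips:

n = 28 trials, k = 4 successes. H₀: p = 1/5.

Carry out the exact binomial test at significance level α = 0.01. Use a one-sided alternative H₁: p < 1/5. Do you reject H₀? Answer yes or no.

Exact binomial: n=28, k=4, p₀=1/5=0.2000
P(X≤4) from Σ C(n,i)·p₀^i·(1−p₀)^(n−i)
p-value (one-sided, H₁ less) = 0.31489
At α=0.01: p ≥ α → fail to reject H₀

reject H₀: no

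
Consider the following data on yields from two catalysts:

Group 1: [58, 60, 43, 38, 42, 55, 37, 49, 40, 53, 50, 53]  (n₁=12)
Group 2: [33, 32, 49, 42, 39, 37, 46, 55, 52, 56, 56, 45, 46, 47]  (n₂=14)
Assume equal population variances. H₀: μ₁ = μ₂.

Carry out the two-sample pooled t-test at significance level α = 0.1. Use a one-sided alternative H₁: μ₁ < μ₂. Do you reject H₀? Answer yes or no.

reject H₀: no

x̄₁=48.167, s₁=7.941, n₁=12
x̄₂=45.357, s₂=8.006, n₂=14
s_p² = [11·7.941² + 13·8.006²]/24 = 63.6200
SE = √(s_p²·(1/12+1/14)) = 3.1378
t = (48.167−45.357)/3.1378 = 0.8954
df = 24
p-value (one-sided, H₁ less) = 0.81026
At α=0.1: p ≥ α → fail to reject H₀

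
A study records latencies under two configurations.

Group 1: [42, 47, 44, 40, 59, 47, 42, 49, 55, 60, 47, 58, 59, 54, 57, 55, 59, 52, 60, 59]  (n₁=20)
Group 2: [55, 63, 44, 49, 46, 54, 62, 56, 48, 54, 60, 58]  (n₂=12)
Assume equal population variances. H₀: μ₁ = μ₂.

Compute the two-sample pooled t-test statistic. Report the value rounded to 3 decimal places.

test statistic = -0.756

x̄₁=52.250, s₁=6.874, n₁=20
x̄₂=54.083, s₂=6.230, n₂=12
s_p² = [19·6.874² + 11·6.230²]/30 = 44.1556
SE = √(s_p²·(1/20+1/12)) = 2.4264
t = (52.250−54.083)/2.4264 = -0.7556
df = 30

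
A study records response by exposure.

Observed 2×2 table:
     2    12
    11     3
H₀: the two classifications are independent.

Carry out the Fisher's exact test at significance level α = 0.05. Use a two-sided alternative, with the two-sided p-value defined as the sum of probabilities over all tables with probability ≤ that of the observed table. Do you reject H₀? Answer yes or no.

Margins: r₁=14, r₂=14, c₁=13, c₂=15, n=28
p_obs = C(14,2)·C(14,11)/C(28,13); sum pmf over tables with pmf ≤ p_obs
p-value (two-sided) = 0.00184
At α=0.05: p < α → reject H₀

reject H₀: yes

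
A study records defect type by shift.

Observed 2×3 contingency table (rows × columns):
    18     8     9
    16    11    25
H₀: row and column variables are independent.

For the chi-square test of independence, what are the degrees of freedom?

df = (r−1)(c−1) = (2−1)·(3−1) = 2

degrees of freedom = 2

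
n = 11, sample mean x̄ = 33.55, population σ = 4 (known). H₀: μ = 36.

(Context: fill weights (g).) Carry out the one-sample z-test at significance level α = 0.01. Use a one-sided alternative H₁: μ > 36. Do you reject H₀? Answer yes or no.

SE = σ/√n = 4/√11 = 1.2060
z = (x̄−μ₀)/SE = (33.55−36)/1.2060 = -2.0314
p-value (one-sided, H₁ greater) = 0.97889
At α=0.01: p ≥ α → fail to reject H₀

reject H₀: no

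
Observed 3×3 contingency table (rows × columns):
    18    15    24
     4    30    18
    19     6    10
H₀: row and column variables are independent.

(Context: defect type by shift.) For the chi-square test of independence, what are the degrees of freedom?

df = (r−1)(c−1) = (3−1)·(3−1) = 4

degrees of freedom = 4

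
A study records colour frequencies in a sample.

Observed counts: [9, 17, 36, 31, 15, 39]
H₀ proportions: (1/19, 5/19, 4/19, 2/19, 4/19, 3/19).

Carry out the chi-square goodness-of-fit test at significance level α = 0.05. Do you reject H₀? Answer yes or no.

reject H₀: yes

n = 147; E_i = n·p_i = [7.74, 38.68, 30.95, 15.47, 30.95, 23.21]
χ² = (9−7.74)²/7.74 + (17−38.68)²/38.68 + (36−30.95)²/30.95 + (31−15.47)²/15.47 + (15−30.95)²/30.95 + (39−23.21)²/23.21 = 47.7241
df = 5
p-value (upper-tail) = 0.00000
At α=0.05: p < α → reject H₀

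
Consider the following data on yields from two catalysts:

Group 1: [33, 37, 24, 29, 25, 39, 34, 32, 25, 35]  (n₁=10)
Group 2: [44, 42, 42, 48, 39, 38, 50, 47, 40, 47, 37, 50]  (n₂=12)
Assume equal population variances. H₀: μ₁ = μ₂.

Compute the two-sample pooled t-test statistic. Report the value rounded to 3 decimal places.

test statistic = -5.819

x̄₁=31.300, s₁=5.314, n₁=10
x̄₂=43.667, s₂=4.658, n₂=12
s_p² = [9·5.314² + 11·4.658²]/20 = 24.6383
SE = √(s_p²·(1/10+1/12)) = 2.1253
t = (31.300−43.667)/2.1253 = -5.8187
df = 20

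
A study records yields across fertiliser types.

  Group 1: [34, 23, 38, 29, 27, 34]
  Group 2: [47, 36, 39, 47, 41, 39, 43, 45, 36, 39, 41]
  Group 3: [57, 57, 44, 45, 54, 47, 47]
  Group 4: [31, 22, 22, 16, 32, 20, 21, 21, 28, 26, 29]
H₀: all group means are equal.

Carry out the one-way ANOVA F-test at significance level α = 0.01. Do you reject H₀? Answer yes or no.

reject H₀: yes

Group means [30.83, 41.18, 50.14, 24.36], grand mean 35.914
SSB = Σnᵢ(x̄ᵢ−x̄)² = 3344.871; SSW = ΣΣ(x−x̄ᵢ)² = 759.872
MSB = 3344.871/3 = 1114.9569; MSW = 759.872/31 = 24.5120
F = MSB/MSW = 45.4861
df = (3, 31)
p-value (upper-tail) = 0.00000
At α=0.01: p < α → reject H₀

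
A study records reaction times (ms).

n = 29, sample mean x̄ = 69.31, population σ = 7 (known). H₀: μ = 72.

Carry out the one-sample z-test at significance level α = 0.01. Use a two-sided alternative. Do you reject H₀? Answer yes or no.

SE = σ/√n = 7/√29 = 1.2999
z = (x̄−μ₀)/SE = (69.31−72)/1.2999 = -2.0694
p-value (two-sided) = 0.03850
At α=0.01: p ≥ α → fail to reject H₀

reject H₀: no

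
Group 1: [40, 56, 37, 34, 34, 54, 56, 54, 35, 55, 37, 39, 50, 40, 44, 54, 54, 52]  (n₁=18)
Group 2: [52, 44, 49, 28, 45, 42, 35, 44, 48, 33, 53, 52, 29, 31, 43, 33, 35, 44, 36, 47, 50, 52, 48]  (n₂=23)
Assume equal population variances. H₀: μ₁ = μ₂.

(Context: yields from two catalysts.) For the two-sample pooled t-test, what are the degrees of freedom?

df = n₁ + n₂ − 2 = 18 + 23 − 2 = 39

degrees of freedom = 39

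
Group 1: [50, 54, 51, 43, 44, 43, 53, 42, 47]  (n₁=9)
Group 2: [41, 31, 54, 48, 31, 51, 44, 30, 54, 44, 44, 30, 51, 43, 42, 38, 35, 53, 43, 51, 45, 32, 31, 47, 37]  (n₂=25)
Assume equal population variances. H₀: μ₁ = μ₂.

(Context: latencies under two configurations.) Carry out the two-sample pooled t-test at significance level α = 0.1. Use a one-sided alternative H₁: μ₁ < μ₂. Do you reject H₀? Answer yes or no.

x̄₁=47.444, s₁=4.667, n₁=9
x̄₂=42.000, s₂=8.109, n₂=25
s_p² = [8·4.667² + 24·8.109²]/32 = 54.7569
SE = √(s_p²·(1/9+1/25)) = 2.8765
t = (47.444−42.000)/2.8765 = 1.8927
df = 32
p-value (one-sided, H₁ less) = 0.96626
At α=0.1: p ≥ α → fail to reject H₀

reject H₀: no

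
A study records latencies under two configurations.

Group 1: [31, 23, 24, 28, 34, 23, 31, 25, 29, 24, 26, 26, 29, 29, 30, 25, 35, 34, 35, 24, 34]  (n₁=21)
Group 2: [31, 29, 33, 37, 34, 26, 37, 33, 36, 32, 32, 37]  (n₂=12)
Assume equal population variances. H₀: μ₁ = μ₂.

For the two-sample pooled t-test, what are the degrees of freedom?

df = n₁ + n₂ − 2 = 21 + 12 − 2 = 31

degrees of freedom = 31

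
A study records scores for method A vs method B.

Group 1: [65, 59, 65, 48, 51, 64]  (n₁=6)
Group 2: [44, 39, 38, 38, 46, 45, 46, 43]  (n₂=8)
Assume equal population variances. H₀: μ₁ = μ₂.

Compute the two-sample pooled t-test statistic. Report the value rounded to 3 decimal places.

test statistic = 5.453

x̄₁=58.667, s₁=7.501, n₁=6
x̄₂=42.375, s₂=3.503, n₂=8
s_p² = [5·7.501² + 7·3.503²]/12 = 30.6007
SE = √(s_p²·(1/6+1/8)) = 2.9875
t = (58.667−42.375)/2.9875 = 5.4533
df = 12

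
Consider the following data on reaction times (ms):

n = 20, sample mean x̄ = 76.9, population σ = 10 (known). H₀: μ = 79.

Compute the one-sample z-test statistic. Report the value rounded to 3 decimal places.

test statistic = -0.939

SE = σ/√n = 10/√20 = 2.2361
z = (x̄−μ₀)/SE = (76.9−79)/2.2361 = -0.9391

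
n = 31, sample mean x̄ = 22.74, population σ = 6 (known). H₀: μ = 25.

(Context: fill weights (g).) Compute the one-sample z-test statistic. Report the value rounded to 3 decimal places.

test statistic = -2.097

SE = σ/√n = 6/√31 = 1.0776
z = (x̄−μ₀)/SE = (22.74−25)/1.0776 = -2.0972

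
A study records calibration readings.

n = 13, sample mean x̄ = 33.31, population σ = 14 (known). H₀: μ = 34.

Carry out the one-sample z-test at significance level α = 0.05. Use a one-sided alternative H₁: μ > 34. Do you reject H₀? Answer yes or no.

reject H₀: no

SE = σ/√n = 14/√13 = 3.8829
z = (x̄−μ₀)/SE = (33.31−34)/3.8829 = -0.1777
p-value (one-sided, H₁ greater) = 0.57052
At α=0.05: p ≥ α → fail to reject H₀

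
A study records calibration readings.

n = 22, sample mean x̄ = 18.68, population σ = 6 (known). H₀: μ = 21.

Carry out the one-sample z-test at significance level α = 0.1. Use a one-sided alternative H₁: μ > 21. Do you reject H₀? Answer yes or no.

reject H₀: no

SE = σ/√n = 6/√22 = 1.2792
z = (x̄−μ₀)/SE = (18.68−21)/1.2792 = -1.8136
p-value (one-sided, H₁ greater) = 0.96513
At α=0.1: p ≥ α → fail to reject H₀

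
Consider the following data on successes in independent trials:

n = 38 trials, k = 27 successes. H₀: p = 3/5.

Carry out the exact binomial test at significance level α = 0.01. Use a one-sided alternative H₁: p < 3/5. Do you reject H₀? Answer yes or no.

reject H₀: no

Exact binomial: n=38, k=27, p₀=3/5=0.6000
P(X≤27) from Σ C(n,i)·p₀^i·(1−p₀)^(n−i)
p-value (one-sided, H₁ less) = 0.94278
At α=0.01: p ≥ α → fail to reject H₀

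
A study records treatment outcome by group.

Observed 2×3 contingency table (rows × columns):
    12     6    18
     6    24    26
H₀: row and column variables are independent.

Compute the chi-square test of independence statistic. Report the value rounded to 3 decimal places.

Row totals [36, 56], col totals [18, 30, 44], n=92
χ² = (12−7.04)²/7.04 + (6−11.74)²/11.74 + (18−17.22)²/17.22 + (6−10.96)²/10.96 + (24−18.26)²/18.26 + (26−26.78)²/26.78 = 10.3981
df = 2

test statistic = 10.398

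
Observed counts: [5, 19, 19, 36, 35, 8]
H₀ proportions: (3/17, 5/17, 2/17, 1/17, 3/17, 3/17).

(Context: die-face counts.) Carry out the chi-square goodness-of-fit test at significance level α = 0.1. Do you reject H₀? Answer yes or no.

reject H₀: yes

n = 122; E_i = n·p_i = [21.53, 35.88, 14.35, 7.18, 21.53, 21.53]
χ² = (5−21.53)²/21.53 + (19−35.88)²/35.88 + (19−14.35)²/14.35 + (36−7.18)²/7.18 + (35−21.53)²/21.53 + (8−21.53)²/21.53 = 154.8352
df = 5
p-value (upper-tail) = 0.00000
At α=0.1: p < α → reject H₀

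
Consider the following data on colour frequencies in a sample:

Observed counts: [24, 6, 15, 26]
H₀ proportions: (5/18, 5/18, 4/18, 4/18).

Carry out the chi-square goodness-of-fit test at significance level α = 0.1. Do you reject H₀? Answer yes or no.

n = 71; E_i = n·p_i = [19.72, 19.72, 15.78, 15.78]
χ² = (24−19.72)²/19.72 + (6−19.72)²/19.72 + (15−15.78)²/15.78 + (26−15.78)²/15.78 = 17.1366
df = 3
p-value (upper-tail) = 0.00066
At α=0.1: p < α → reject H₀

reject H₀: yes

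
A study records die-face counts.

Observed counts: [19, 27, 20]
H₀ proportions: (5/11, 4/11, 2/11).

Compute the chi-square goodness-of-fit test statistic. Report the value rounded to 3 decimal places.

test statistic = 9.742

n = 66; E_i = n·p_i = [30.00, 24.00, 12.00]
χ² = (19−30.00)²/30.00 + (27−24.00)²/24.00 + (20−12.00)²/12.00 = 9.7417
df = 2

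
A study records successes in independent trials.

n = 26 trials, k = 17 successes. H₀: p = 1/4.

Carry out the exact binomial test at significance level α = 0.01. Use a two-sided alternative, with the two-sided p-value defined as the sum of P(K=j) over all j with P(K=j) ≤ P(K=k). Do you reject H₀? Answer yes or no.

Exact binomial: n=26, k=17, p₀=1/4=0.2500
P(X=j) = C(n,j)·p₀^j·(1−p₀)^(n−j); p = Σ P(X=j) over j with P(X=j) ≤ P(X=17)
p-value (two-sided) = 0.00002
At α=0.01: p < α → reject H₀

reject H₀: yes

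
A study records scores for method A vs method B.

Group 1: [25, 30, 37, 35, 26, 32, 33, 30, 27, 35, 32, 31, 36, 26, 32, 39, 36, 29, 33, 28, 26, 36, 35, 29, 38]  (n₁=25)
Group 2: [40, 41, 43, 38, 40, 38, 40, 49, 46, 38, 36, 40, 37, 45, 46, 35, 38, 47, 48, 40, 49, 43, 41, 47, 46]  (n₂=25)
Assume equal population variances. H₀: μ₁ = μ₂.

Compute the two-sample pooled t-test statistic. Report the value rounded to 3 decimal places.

test statistic = -8.568

x̄₁=31.840, s₁=4.140, n₁=25
x̄₂=42.040, s₂=4.277, n₂=25
s_p² = [24·4.140² + 24·4.277²]/48 = 17.7150
SE = √(s_p²·(1/25+1/25)) = 1.1905
t = (31.840−42.040)/1.1905 = -8.5681
df = 48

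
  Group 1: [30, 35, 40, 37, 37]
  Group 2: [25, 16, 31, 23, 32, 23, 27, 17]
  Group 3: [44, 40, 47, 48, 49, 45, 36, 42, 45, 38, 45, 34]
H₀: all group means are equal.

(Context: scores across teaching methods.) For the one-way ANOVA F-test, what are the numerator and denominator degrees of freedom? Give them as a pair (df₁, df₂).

k = 3 groups, N = 25 total
df = (k−1, N−k) = (3−1, 25−3) = (2, 22)

degrees of freedom = [2, 22]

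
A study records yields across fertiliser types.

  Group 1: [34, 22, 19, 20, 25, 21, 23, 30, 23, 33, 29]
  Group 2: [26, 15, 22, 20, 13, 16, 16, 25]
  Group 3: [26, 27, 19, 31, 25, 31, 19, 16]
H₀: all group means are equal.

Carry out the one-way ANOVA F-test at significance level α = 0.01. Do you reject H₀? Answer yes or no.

reject H₀: no

Group means [25.36, 19.12, 24.25], grand mean 23.185
SSB = Σnᵢ(x̄ᵢ−x̄)² = 193.154; SSW = ΣΣ(x−x̄ᵢ)² = 668.920
MSB = 193.154/2 = 96.5768; MSW = 668.920/24 = 27.8717
F = MSB/MSW = 3.4651
df = (2, 24)
p-value (upper-tail) = 0.04764
At α=0.01: p ≥ α → fail to reject H₀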